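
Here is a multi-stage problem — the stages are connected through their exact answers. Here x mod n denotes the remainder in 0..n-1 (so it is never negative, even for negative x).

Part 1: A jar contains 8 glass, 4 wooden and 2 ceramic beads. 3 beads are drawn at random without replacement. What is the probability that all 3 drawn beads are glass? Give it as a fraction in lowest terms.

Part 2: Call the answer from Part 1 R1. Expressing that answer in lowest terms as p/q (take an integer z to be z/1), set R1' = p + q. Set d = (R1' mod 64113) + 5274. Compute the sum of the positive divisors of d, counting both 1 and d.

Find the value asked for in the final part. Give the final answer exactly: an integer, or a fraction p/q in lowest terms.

7392

Part 1: total draws C(14,3) = 364; favorable C(8,3) = 56; P = 2/13; answer 2/13
Part 2: R1 = 2/13; threaded value p + q = 15; d = 5289; 5289 = 3 * 41 * 43; sigma = (1 + 3) * (1 + 41) * (1 + 43) = 4 * 42 * 44 = 7392; answer 7392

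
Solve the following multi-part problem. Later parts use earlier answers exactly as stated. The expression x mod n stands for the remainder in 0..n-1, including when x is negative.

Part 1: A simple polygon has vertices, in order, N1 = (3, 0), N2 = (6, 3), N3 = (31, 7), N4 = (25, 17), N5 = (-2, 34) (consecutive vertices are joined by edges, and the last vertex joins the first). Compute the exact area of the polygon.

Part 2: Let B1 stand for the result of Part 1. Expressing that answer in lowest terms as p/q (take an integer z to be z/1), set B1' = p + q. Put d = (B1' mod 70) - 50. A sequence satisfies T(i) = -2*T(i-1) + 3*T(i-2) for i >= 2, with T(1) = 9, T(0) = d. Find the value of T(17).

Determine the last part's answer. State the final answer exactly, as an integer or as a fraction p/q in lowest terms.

64570089

Part 1: cross terms: (3*3 - 6*0)=9, (6*7 - 31*3)=-51, (31*17 - 25*7)=352, (25*34 - -2*17)=884, (-2*0 - 3*34)=-102; twice the area = |1092| = 1092; area = 546; answer 546
Part 2: B1 = 546; threaded value p + q = 547; d = 7; T(2) = -2*(9) + 3*(7) = 3; iterating: T(2)=3, T(3)=21, T(4)=-33, T(5)=129, T(6)=-357, T(7)=1101, T(8)=-3273, T(9)=9849, T(10)=-29517, T(11)=88581, T(12)=-265713, T(13)=797169, T(14)=-2391477, T(15)=7174461, T(16)=-21523353, T(17)=64570089; answer 64570089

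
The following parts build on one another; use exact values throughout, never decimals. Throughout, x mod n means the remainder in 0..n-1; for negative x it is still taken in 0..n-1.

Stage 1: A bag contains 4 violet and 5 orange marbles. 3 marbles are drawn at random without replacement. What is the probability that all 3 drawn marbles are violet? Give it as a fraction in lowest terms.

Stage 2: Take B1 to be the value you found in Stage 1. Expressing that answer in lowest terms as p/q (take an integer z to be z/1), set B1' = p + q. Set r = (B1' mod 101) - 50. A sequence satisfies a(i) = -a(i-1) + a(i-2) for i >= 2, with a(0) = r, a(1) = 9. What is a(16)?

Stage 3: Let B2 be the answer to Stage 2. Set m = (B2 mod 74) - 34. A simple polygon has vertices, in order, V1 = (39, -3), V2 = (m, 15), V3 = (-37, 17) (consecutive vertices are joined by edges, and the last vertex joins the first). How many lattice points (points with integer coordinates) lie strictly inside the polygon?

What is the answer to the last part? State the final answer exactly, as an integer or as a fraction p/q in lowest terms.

Stage 1: total draws C(9,3) = 84; favorable C(4,3) = 4; P = 1/21; answer 1/21
Stage 2: B1 = 1/21; threaded value p + q = 22; r = -28; a(2) = -1*(9) + 1*(-28) = -37; iterating: a(2)=-37, a(3)=46, a(4)=-83, a(5)=129, a(6)=-212, a(7)=341, a(8)=-553, a(9)=894, a(10)=-1447, a(11)=2341, a(12)=-3788, a(13)=6129, a(14)=-9917, a(15)=16046, a(16)=-25963; answer -25963
Stage 3: B2 = -25963; m = -23; cross terms: (39*15 - -23*-3)=516, (-23*17 - -37*15)=164, (-37*-3 - 39*17)=-552; twice the area = |128| = 128; area = 64; boundary points = 2 + 2 + 4 = 8; strictly interior points = area - boundary/2 + 1 = 61; answer 61

61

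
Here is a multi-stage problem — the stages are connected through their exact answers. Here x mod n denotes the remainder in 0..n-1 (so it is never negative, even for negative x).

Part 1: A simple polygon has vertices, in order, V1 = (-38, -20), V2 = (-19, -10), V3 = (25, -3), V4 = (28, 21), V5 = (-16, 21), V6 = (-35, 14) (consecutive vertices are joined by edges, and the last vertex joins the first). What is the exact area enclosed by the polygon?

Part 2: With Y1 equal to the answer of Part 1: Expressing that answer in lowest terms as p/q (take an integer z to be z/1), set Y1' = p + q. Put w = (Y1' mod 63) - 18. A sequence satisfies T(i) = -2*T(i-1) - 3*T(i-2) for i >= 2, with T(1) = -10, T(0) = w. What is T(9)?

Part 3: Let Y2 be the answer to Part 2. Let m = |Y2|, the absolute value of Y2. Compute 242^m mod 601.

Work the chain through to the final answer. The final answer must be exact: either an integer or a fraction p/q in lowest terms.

554

Part 1: cross terms: (-38*-10 - -19*-20)=0, (-19*-3 - 25*-10)=307, (25*21 - 28*-3)=609, (28*21 - -16*21)=924, (-16*14 - -35*21)=511, (-35*-20 - -38*14)=1232; twice the area = |3583| = 3583; area = 3583/2; answer 3583/2
Part 2: Y1 = 3583/2; threaded value p + q = 3585; w = 39; T(2) = -2*(-10) - 3*(39) = -97; iterating: T(2)=-97, T(3)=224, T(4)=-157, T(5)=-358, T(6)=1187, T(7)=-1300, T(8)=-961, T(9)=5822; answer 5822
Part 3: Y2 = 5822; m = 5822; squarings mod 601: 242^1=242, 242^2=267, 242^4=371, 242^8=12, 242^16=144, 242^32=302, 242^64=453, 242^128=268, 242^256=305, 242^512=471, 242^1024=72, 242^2048=376, 242^4096=141; 242^5822 = 242^2 * 242^4 * 242^8 * 242^16 * 242^32 * 242^128 * 242^512 * 242^1024 * 242^4096 = 554 (mod 601); answer 554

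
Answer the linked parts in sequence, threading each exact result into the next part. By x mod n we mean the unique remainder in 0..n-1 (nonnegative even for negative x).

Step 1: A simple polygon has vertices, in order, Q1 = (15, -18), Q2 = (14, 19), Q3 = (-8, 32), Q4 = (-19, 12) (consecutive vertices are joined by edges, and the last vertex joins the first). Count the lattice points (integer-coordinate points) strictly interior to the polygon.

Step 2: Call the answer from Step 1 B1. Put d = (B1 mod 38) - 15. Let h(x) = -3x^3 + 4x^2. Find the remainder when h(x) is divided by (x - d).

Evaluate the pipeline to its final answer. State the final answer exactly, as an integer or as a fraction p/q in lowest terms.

Step 1: cross terms: (15*19 - 14*-18)=537, (14*32 - -8*19)=600, (-8*12 - -19*32)=512, (-19*-18 - 15*12)=162; twice the area = |1811| = 1811; area = 1811/2; boundary points = 1 + 1 + 1 + 2 = 5; strictly interior points = area - boundary/2 + 1 = 904; answer 904
Step 2: B1 = 904; d = 15; remainder = value at the root: -3*(15)^3 + 4*(15)^2 = (-10125) + (900) = -9225; answer -9225

-9225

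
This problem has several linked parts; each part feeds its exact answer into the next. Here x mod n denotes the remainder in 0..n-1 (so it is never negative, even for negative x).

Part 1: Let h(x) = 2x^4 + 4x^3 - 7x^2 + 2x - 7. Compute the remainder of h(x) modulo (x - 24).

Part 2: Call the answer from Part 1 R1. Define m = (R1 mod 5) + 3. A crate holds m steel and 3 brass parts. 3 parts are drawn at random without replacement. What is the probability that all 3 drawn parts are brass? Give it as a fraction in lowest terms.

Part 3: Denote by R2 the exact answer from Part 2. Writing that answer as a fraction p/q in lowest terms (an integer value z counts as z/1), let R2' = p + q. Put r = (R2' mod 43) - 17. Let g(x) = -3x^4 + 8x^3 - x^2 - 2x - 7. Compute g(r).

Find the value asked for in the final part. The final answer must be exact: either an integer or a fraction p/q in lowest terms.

Part 1: remainder = value at the root: 2*(24)^4 + 4*(24)^3 - 7*(24)^2 + 2*(24)^1 - 7 = (663552) + (55296) + (-4032) + (48) + (-7) = 714857; answer 714857
Part 2: R1 = 714857; m = 5; total draws C(8,3) = 56; favorable C(3,3) = 1; P = 1/56; answer 1/56
Part 3: R2 = 1/56; threaded value p + q = 57; r = -3; -3*(-3)^4 + 8*(-3)^3 - 1*(-3)^2 - 2*(-3)^1 - 7 = (-243) + (-216) + (-9) + (6) + (-7) = -469; answer -469

-469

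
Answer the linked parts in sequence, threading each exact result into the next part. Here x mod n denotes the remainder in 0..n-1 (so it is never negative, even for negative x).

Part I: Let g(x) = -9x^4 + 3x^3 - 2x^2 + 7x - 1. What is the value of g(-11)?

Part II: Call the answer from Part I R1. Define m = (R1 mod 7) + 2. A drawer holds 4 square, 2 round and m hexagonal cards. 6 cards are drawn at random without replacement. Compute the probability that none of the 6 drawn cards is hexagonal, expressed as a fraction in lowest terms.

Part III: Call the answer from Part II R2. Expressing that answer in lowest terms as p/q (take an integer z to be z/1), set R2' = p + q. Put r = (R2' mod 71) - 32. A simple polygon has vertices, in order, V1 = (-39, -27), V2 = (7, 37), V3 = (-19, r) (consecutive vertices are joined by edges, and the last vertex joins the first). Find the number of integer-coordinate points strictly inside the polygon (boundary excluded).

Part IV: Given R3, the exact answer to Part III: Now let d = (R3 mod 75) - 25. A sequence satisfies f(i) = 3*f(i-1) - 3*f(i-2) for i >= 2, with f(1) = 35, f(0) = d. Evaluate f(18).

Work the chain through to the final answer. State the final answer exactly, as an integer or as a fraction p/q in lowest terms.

433026

Part I: -9*(-11)^4 + 3*(-11)^3 - 2*(-11)^2 + 7*(-11)^1 - 1 = (-131769) + (-3993) + (-242) + (-77) + (-1) = -136082; answer -136082
Part II: R1 = -136082; m = 7; total draws C(13,6) = 1716; favorable C(6,6) = 1; P = 1/1716; answer 1/1716
Part III: R2 = 1/1716; threaded value p + q = 1717; r = -19; cross terms: (-39*37 - 7*-27)=-1254, (7*-19 - -19*37)=570, (-19*-27 - -39*-19)=-228; twice the area = |-912| = 912; area = 456; boundary points = 2 + 2 + 4 = 8; strictly interior points = area - boundary/2 + 1 = 453; answer 453
Part IV: R3 = 453; d = -22; f(2) = 3*(35) - 3*(-22) = 171; iterating: f(2)=171, f(3)=408, f(4)=711, f(5)=909, f(6)=594, f(7)=-945, f(8)=-4617, f(9)=-11016, f(10)=-19197, f(11)=-24543, f(12)=-16038, f(13)=25515, f(14)=124659, f(15)=297432, f(16)=518319, f(17)=662661, f(18)=433026; answer 433026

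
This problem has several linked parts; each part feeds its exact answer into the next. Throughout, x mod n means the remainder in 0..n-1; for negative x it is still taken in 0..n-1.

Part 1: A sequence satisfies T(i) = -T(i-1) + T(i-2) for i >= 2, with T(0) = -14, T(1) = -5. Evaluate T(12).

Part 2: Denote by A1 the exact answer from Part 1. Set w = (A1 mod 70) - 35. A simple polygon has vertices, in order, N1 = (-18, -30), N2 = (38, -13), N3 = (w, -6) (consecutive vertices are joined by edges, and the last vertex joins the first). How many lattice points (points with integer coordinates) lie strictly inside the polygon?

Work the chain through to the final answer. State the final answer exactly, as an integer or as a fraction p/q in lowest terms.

527

Part 1: T(2) = -1*(-5) + 1*(-14) = -9; iterating: T(2)=-9, T(3)=4, T(4)=-13, T(5)=17, T(6)=-30, T(7)=47, T(8)=-77, T(9)=124, T(10)=-201, T(11)=325, T(12)=-526; answer -526
Part 2: A1 = -526; w = -1; cross terms: (-18*-13 - 38*-30)=1374, (38*-6 - -1*-13)=-241, (-1*-30 - -18*-6)=-78; twice the area = |1055| = 1055; area = 1055/2; boundary points = 1 + 1 + 1 = 3; strictly interior points = area - boundary/2 + 1 = 527; answer 527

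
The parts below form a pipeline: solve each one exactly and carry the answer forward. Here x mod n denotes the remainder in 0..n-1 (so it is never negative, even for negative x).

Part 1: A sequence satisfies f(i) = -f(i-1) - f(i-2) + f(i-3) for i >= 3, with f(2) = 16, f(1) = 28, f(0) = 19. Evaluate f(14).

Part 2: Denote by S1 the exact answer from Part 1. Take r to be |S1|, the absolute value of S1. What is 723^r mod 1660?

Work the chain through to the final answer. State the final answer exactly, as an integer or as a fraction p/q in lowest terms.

689

Part 1: f(3) = -1*(16) - 1*(28) + 1*(19) = -25; iterating: f(3)=-25, f(4)=37, f(5)=4, f(6)=-66, f(7)=99, f(8)=-29, f(9)=-136, f(10)=264, f(11)=-157, f(12)=-243, f(13)=664, f(14)=-578; answer -578
Part 2: S1 = -578; r = 578; squarings mod 1660: 723^1=723, 723^2=1489, 723^4=1021, 723^8=1621, 723^16=1521, 723^32=1061, 723^64=241, 723^128=1641, 723^256=361, 723^512=841; 723^578 = 723^2 * 723^64 * 723^512 = 689 (mod 1660); answer 689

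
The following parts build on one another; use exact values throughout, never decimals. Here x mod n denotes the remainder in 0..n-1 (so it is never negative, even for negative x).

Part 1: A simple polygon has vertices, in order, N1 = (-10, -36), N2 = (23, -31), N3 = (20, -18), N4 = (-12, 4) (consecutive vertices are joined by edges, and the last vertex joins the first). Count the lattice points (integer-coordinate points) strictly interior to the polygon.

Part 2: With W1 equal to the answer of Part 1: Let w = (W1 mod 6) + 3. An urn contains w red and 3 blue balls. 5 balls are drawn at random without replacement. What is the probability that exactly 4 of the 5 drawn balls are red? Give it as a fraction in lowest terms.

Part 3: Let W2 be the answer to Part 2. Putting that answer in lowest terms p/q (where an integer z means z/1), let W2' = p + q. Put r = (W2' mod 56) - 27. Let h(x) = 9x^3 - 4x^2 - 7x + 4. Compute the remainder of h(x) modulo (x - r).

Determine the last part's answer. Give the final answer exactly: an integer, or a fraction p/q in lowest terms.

-9326

Part 1: cross terms: (-10*-31 - 23*-36)=1138, (23*-18 - 20*-31)=206, (20*4 - -12*-18)=-136, (-12*-36 - -10*4)=472; twice the area = |1680| = 1680; area = 840; boundary points = 1 + 1 + 2 + 2 = 6; strictly interior points = area - boundary/2 + 1 = 838; answer 838
Part 2: W1 = 838; w = 7; total draws C(10,5) = 252; favorable C(7,4)*C(3,1) = 105; P = 5/12; answer 5/12
Part 3: W2 = 5/12; threaded value p + q = 17; r = -10; remainder = value at the root: 9*(-10)^3 - 4*(-10)^2 - 7*(-10)^1 + 4 = (-9000) + (-400) + (70) + (4) = -9326; answer -9326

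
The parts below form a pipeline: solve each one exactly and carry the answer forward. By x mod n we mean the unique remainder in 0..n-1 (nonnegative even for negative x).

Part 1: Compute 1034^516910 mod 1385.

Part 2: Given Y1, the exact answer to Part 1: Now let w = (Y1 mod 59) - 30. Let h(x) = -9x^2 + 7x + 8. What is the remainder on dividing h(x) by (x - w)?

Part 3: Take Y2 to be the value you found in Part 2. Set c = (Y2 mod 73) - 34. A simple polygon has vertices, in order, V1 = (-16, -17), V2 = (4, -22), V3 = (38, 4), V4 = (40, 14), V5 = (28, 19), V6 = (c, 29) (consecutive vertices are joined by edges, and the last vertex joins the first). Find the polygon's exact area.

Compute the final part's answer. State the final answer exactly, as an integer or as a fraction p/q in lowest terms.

Part 1: squarings mod 1385: 1034^1=1034, 1034^2=1321, 1034^4=1326, 1034^8=711, 1034^16=1381, 1034^32=16, 1034^64=256, 1034^128=441, 1034^256=581, 1034^512=1006, 1034^1024=986, 1034^2048=1311, 1034^4096=1321, 1034^8192=1326, 1034^16384=711, 1034^32768=1381, 1034^65536=16, 1034^131072=256, 1034^262144=441; 1034^516910 = 1034^2 * 1034^4 * 1034^8 * 1034^32 * 1034^256 * 1034^512 * 1034^8192 * 1034^16384 * 1034^32768 * 1034^65536 * 1034^131072 * 1034^262144 = 711 (mod 1385); answer 711
Part 2: Y1 = 711; w = -27; remainder = value at the root: -9*(-27)^2 + 7*(-27)^1 + 8 = (-6561) + (-189) + (8) = -6742; answer -6742
Part 3: Y2 = -6742; c = 13; cross terms: (-16*-22 - 4*-17)=420, (4*4 - 38*-22)=852, (38*14 - 40*4)=372, (40*19 - 28*14)=368, (28*29 - 13*19)=565, (13*-17 - -16*29)=243; twice the area = |2820| = 2820; area = 1410; answer 1410

1410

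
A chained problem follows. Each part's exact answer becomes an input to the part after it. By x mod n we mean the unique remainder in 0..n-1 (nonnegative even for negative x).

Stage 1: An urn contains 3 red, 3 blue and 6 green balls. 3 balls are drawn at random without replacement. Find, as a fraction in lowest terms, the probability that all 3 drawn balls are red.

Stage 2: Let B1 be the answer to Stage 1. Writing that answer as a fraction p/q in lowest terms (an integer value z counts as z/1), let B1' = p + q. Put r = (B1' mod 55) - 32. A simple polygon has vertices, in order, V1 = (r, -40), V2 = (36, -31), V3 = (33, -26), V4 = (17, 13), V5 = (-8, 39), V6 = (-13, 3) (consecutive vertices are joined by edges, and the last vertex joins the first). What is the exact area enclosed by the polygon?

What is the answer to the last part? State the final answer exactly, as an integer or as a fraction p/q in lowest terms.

Stage 1: total draws C(12,3) = 220; favorable C(3,3) = 1; P = 1/220; answer 1/220
Stage 2: B1 = 1/220; threaded value p + q = 221; r = -31; cross terms: (-31*-31 - 36*-40)=2401, (36*-26 - 33*-31)=87, (33*13 - 17*-26)=871, (17*39 - -8*13)=767, (-8*3 - -13*39)=483, (-13*-40 - -31*3)=613; twice the area = |5222| = 5222; area = 2611; answer 2611

2611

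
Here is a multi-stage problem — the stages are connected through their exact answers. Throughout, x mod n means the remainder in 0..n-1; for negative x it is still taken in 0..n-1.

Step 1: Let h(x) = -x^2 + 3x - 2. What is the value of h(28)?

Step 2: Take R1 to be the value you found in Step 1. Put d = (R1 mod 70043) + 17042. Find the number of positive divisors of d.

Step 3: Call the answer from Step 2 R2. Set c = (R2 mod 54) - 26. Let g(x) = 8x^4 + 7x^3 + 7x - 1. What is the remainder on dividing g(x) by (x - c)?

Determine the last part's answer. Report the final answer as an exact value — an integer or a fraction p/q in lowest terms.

Step 1: -1*(28)^2 + 3*(28)^1 - 2 = (-784) + (84) + (-2) = -702; answer -702
Step 2: R1 = -702; d = 86383; 86383 = 11 * 7853; number of divisors = (1+1) * (1+1) = 4; answer 4
Step 3: R2 = 4; c = -22; remainder = value at the root: 8*(-22)^4 + 7*(-22)^3 + 7*(-22)^1 - 1 = (1874048) + (-74536) + (-154) + (-1) = 1799357; answer 1799357

1799357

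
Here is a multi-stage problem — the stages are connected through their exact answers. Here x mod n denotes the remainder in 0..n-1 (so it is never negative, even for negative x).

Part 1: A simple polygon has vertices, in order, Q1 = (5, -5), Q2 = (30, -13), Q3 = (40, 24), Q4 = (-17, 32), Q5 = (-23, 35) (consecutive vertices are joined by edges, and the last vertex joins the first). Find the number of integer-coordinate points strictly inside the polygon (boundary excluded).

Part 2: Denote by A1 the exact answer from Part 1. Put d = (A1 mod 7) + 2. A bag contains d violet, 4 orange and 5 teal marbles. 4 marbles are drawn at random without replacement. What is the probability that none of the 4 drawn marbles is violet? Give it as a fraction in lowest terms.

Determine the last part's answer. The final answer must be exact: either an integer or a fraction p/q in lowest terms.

Part 1: cross terms: (5*-13 - 30*-5)=85, (30*24 - 40*-13)=1240, (40*32 - -17*24)=1688, (-17*35 - -23*32)=141, (-23*-5 - 5*35)=-60; twice the area = |3094| = 3094; area = 1547; boundary points = 1 + 1 + 1 + 3 + 4 = 10; strictly interior points = area - boundary/2 + 1 = 1543; answer 1543
Part 2: A1 = 1543; d = 5; total draws C(14,4) = 1001; favorable C(9,4) = 126; P = 18/143; answer 18/143

18/143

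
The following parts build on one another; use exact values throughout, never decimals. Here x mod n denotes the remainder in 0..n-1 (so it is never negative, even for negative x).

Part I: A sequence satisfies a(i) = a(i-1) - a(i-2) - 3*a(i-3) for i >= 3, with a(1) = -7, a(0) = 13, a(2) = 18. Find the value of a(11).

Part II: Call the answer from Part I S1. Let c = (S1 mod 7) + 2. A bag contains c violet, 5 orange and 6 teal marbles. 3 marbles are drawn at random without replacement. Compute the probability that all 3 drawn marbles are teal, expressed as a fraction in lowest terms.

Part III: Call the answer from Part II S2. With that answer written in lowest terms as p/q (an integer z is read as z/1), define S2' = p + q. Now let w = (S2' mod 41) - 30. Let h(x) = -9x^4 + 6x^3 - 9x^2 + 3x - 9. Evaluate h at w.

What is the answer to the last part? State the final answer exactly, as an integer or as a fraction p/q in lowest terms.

Part I: a(3) = 1*(18) - 1*(-7) - 3*(13) = -14; iterating: a(3)=-14, a(4)=-11, a(5)=-51, a(6)=2, a(7)=86, a(8)=237, a(9)=145, a(10)=-350, a(11)=-1206; answer -1206
Part II: S1 = -1206; c = 7; total draws C(18,3) = 816; favorable C(6,3) = 20; P = 5/204; answer 5/204
Part III: S2 = 5/204; threaded value p + q = 209; w = -26; -9*(-26)^4 + 6*(-26)^3 - 9*(-26)^2 + 3*(-26)^1 - 9 = (-4112784) + (-105456) + (-6084) + (-78) + (-9) = -4224411; answer -4224411

-4224411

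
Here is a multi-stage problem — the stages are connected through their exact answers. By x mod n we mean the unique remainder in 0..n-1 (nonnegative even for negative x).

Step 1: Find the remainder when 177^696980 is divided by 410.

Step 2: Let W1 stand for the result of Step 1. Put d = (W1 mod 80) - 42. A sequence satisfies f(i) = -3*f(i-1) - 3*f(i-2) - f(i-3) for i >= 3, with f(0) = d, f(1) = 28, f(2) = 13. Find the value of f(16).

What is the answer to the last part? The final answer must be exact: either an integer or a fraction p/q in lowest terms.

3527

Step 1: squarings mod 410: 177^1=177, 177^2=169, 177^4=271, 177^8=51, 177^16=141, 177^32=201, 177^64=221, 177^128=51, 177^256=141, 177^512=201, 177^1024=221, 177^2048=51, 177^4096=141, 177^8192=201, 177^16384=221, 177^32768=51, 177^65536=141, 177^131072=201, 177^262144=221, 177^524288=51; 177^696980 = 177^4 * 177^16 * 177^128 * 177^512 * 177^8192 * 177^32768 * 177^131072 * 177^524288 = 81 (mod 410); answer 81
Step 2: W1 = 81; d = -41; f(3) = -3*(13) - 3*(28) - 1*(-41) = -82; iterating: f(3)=-82, f(4)=179, f(5)=-304, f(6)=457, f(7)=-638, f(8)=847, f(9)=-1084, f(10)=1349, f(11)=-1642, f(12)=1963, f(13)=-2312, f(14)=2689, f(15)=-3094, f(16)=3527; answer 3527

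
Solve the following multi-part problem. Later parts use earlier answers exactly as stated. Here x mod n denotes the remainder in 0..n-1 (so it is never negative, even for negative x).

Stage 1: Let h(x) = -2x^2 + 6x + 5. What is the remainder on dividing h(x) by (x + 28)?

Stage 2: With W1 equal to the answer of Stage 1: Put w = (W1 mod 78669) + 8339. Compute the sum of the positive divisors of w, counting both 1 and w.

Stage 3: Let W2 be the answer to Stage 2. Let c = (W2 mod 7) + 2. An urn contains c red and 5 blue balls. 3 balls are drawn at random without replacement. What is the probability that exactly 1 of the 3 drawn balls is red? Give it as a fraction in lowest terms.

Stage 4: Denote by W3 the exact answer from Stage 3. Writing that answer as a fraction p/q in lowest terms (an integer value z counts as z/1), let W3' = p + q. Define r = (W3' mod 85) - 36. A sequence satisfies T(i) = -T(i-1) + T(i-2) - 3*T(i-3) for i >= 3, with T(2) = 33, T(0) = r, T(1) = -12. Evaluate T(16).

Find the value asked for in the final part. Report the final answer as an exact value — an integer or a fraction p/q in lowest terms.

Stage 1: remainder = value at the root: -2*(-28)^2 + 6*(-28)^1 + 5 = (-1568) + (-168) + (5) = -1731; answer -1731
Stage 2: W1 = -1731; w = 85277; 85277 = 53 * 1609; sigma = (1 + 53) * (1 + 1609) = 54 * 1610 = 86940; answer 86940
Stage 3: W2 = 86940; c = 2; total draws C(7,3) = 35; favorable C(2,1)*C(5,2) = 20; P = 4/7; answer 4/7
Stage 4: W3 = 4/7; threaded value p + q = 11; r = -25; T(3) = -1*(33) + 1*(-12) - 3*(-25) = 30; iterating: T(3)=30, T(4)=39, T(5)=-108, T(6)=57, T(7)=-282, T(8)=663, T(9)=-1116, T(10)=2625, T(11)=-5730, T(12)=11703, T(13)=-25308, T(14)=54201, T(15)=-114618, T(16)=244743; answer 244743

244743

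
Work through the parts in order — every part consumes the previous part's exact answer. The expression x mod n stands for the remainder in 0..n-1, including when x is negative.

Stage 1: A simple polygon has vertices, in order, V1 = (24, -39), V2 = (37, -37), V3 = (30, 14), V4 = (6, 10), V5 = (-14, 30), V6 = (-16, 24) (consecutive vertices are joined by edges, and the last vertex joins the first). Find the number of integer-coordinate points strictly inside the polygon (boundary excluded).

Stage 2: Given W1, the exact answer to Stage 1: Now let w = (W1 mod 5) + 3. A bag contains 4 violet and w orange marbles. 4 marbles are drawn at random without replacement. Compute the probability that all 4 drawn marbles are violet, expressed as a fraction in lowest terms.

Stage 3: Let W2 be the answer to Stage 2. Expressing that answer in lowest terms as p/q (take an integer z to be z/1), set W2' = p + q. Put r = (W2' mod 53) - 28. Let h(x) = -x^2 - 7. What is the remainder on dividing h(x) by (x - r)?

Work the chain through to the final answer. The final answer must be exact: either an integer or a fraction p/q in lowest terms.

Stage 1: cross terms: (24*-37 - 37*-39)=555, (37*14 - 30*-37)=1628, (30*10 - 6*14)=216, (6*30 - -14*10)=320, (-14*24 - -16*30)=144, (-16*-39 - 24*24)=48; twice the area = |2911| = 2911; area = 2911/2; boundary points = 1 + 1 + 4 + 20 + 2 + 1 = 29; strictly interior points = area - boundary/2 + 1 = 1442; answer 1442
Stage 2: W1 = 1442; w = 5; total draws C(9,4) = 126; favorable C(4,4) = 1; P = 1/126; answer 1/126
Stage 3: W2 = 1/126; threaded value p + q = 127; r = -7; remainder = value at the root: -1*(-7)^2 - 7 = (-49) + (-7) = -56; answer -56

-56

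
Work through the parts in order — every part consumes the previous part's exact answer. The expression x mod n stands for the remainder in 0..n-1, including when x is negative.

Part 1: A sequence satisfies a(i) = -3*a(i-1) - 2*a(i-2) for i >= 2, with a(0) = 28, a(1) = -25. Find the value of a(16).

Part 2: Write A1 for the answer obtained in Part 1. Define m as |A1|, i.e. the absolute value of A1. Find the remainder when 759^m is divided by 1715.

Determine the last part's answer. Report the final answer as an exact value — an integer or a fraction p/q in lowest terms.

719

Part 1: a(2) = -3*(-25) - 2*(28) = 19; iterating: a(2)=19, a(3)=-7, a(4)=-17, a(5)=65, a(6)=-161, a(7)=353, a(8)=-737, a(9)=1505, a(10)=-3041, a(11)=6113, a(12)=-12257, a(13)=24545, a(14)=-49121, a(15)=98273, a(16)=-196577; answer -196577
Part 2: A1 = -196577; m = 196577; squarings mod 1715: 759^1=759, 759^2=1556, 759^4=1271, 759^8=1626, 759^16=1061, 759^32=681, 759^64=711, 759^128=1311, 759^256=291, 759^512=646, 759^1024=571, 759^2048=191, 759^4096=466, 759^8192=1066, 759^16384=1026, 759^32768=1381, 759^65536=81, 759^131072=1416; 759^196577 = 759^1 * 759^32 * 759^64 * 759^128 * 759^256 * 759^512 * 759^1024 * 759^2048 * 759^4096 * 759^8192 * 759^16384 * 759^32768 * 759^131072 = 719 (mod 1715); answer 719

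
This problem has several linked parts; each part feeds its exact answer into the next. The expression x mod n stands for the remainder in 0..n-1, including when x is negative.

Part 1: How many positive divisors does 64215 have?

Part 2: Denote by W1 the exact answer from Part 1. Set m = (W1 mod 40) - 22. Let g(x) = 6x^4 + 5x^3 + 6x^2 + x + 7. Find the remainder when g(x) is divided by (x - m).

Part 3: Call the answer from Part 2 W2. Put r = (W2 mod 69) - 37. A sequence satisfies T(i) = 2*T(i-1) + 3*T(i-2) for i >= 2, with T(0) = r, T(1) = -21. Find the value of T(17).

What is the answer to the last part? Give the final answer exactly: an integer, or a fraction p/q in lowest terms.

Part 1: 64215 = 3^2 * 5 * 1427; number of divisors = (2+1) * (1+1) * (1+1) = 12; answer 12
Part 2: W1 = 12; m = -10; remainder = value at the root: 6*(-10)^4 + 5*(-10)^3 + 6*(-10)^2 + 1*(-10)^1 + 7 = (60000) + (-5000) + (600) + (-10) + (7) = 55597; answer 55597
Part 3: W2 = 55597; r = 15; T(2) = 2*(-21) + 3*(15) = 3; iterating: T(2)=3, T(3)=-57, T(4)=-105, T(5)=-381, T(6)=-1077, T(7)=-3297, T(8)=-9825, T(9)=-29541, T(10)=-88557, T(11)=-265737, T(12)=-797145, T(13)=-2391501, T(14)=-7174437, T(15)=-21523377, T(16)=-64570065, T(17)=-193710261; answer -193710261

-193710261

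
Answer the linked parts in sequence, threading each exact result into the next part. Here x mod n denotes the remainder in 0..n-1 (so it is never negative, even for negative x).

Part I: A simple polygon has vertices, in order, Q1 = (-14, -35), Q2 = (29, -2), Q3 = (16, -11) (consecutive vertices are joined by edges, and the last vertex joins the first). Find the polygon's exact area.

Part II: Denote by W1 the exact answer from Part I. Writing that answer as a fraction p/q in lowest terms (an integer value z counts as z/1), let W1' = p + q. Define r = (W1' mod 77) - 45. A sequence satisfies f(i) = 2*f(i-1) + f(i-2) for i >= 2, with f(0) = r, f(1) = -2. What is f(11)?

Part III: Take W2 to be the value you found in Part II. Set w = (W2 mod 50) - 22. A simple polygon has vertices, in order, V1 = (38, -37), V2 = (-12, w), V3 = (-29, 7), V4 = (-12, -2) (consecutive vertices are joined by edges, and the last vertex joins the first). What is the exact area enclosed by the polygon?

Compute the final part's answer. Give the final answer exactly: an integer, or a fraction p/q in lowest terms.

Part I: cross terms: (-14*-2 - 29*-35)=1043, (29*-11 - 16*-2)=-287, (16*-35 - -14*-11)=-714; twice the area = |42| = 42; area = 21; answer 21
Part II: W1 = 21; threaded value p + q = 22; r = -23; f(2) = 2*(-2) + 1*(-23) = -27; iterating: f(2)=-27, f(3)=-56, f(4)=-139, f(5)=-334, f(6)=-807, f(7)=-1948, f(8)=-4703, f(9)=-11354, f(10)=-27411, f(11)=-66176; answer -66176
Part III: W2 = -66176; w = 2; cross terms: (38*2 - -12*-37)=-368, (-12*7 - -29*2)=-26, (-29*-2 - -12*7)=142, (-12*-37 - 38*-2)=520; twice the area = |268| = 268; area = 134; answer 134

134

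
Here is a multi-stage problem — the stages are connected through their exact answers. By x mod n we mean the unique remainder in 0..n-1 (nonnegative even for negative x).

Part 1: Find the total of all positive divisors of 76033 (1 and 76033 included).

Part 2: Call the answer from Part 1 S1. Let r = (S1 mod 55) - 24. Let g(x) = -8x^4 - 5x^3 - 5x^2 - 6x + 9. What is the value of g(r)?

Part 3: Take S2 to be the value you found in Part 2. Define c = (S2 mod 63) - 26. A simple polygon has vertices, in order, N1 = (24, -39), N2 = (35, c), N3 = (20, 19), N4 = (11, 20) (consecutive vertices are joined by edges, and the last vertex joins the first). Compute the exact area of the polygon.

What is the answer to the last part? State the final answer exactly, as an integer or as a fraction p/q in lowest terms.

654

Part 1: 76033 = 139 * 547; sigma = (1 + 139) * (1 + 547) = 140 * 548 = 76720; answer 76720
Part 2: S1 = 76720; r = 26; -8*(26)^4 - 5*(26)^3 - 5*(26)^2 - 6*(26)^1 + 9 = (-3655808) + (-87880) + (-3380) + (-156) + (9) = -3747215; answer -3747215
Part 3: S2 = -3747215; c = -1; cross terms: (24*-1 - 35*-39)=1341, (35*19 - 20*-1)=685, (20*20 - 11*19)=191, (11*-39 - 24*20)=-909; twice the area = |1308| = 1308; area = 654; answer 654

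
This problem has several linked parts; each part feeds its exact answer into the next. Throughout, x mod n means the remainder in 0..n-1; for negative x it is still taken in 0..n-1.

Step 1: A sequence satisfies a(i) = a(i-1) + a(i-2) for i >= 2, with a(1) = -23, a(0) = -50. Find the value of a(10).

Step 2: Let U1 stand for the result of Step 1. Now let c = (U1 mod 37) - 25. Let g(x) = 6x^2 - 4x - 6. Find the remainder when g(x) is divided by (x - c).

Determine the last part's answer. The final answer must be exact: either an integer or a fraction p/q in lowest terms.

260

Step 1: a(2) = 1*(-23) + 1*(-50) = -73; iterating: a(2)=-73, a(3)=-96, a(4)=-169, a(5)=-265, a(6)=-434, a(7)=-699, a(8)=-1133, a(9)=-1832, a(10)=-2965; answer -2965
Step 2: U1 = -2965; c = 7; remainder = value at the root: 6*(7)^2 - 4*(7)^1 - 6 = (294) + (-28) + (-6) = 260; answer 260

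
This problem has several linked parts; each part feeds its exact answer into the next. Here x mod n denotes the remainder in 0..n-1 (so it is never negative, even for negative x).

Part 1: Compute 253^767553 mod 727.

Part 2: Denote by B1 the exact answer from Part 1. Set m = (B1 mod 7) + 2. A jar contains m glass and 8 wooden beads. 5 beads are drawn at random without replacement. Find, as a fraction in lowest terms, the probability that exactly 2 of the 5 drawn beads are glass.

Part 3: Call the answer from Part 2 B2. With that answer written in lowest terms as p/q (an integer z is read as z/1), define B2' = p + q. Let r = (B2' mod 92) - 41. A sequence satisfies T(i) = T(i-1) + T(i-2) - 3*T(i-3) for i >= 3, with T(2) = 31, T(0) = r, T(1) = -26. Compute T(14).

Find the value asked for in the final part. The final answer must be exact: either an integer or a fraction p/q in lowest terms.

Part 1: squarings mod 727: 253^1=253, 253^2=33, 253^4=362, 253^8=184, 253^16=414, 253^32=551, 253^64=442, 253^128=528, 253^256=343, 253^512=602, 253^1024=358, 253^2048=212, 253^4096=597, 253^8192=179, 253^16384=53, 253^32768=628, 253^65536=350, 253^131072=364, 253^262144=182, 253^524288=409; 253^767553 = 253^1 * 253^64 * 253^512 * 253^1024 * 253^4096 * 253^8192 * 253^32768 * 253^65536 * 253^131072 * 253^524288 = 323 (mod 727); answer 323
Part 2: B1 = 323; m = 3; total draws C(11,5) = 462; favorable C(3,2)*C(8,3) = 168; P = 4/11; answer 4/11
Part 3: B2 = 4/11; threaded value p + q = 15; r = -26; T(3) = 1*(31) + 1*(-26) - 3*(-26) = 83; iterating: T(3)=83, T(4)=192, T(5)=182, T(6)=125, T(7)=-269, T(8)=-690, T(9)=-1334, T(10)=-1217, T(11)=-481, T(12)=2304, T(13)=5474, T(14)=9221; answer 9221

9221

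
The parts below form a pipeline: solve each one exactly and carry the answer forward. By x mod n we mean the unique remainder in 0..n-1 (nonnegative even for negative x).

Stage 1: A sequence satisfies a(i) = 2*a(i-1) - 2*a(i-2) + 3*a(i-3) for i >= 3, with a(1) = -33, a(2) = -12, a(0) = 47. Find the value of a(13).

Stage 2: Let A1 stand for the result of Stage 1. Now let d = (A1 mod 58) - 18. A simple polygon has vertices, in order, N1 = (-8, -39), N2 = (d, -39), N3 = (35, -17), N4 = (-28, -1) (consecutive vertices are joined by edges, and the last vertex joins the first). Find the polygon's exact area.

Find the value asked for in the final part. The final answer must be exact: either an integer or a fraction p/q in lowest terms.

Stage 1: a(3) = 2*(-12) - 2*(-33) + 3*(47) = 183; iterating: a(3)=183, a(4)=291, a(5)=180, a(6)=327, a(7)=1167, a(8)=2220, a(9)=3087, a(10)=5235, a(11)=10956, a(12)=20703, a(13)=35199; answer 35199
Stage 2: A1 = 35199; d = 33; cross terms: (-8*-39 - 33*-39)=1599, (33*-17 - 35*-39)=804, (35*-1 - -28*-17)=-511, (-28*-39 - -8*-1)=1084; twice the area = |2976| = 2976; area = 1488; answer 1488

1488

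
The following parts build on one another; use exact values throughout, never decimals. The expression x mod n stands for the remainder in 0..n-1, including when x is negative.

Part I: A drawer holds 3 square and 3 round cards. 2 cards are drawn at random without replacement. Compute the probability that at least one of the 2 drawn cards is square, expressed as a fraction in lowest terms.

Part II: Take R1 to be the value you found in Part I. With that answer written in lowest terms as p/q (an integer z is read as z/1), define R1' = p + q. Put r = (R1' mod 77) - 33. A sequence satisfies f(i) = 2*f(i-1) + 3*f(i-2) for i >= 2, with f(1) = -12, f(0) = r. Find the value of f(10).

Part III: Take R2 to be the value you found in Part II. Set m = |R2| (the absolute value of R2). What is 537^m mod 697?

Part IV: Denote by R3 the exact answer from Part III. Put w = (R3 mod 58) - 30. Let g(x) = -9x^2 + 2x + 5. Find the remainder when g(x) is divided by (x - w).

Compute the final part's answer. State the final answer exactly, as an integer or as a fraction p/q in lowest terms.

Part I: total draws C(6,2) = 15; complement C(3,2) = 3; favorable 15 - 3 = 12; P = 4/5; answer 4/5
Part II: R1 = 4/5; threaded value p + q = 9; r = -24; f(2) = 2*(-12) + 3*(-24) = -96; iterating: f(2)=-96, f(3)=-228, f(4)=-744, f(5)=-2172, f(6)=-6576, f(7)=-19668, f(8)=-59064, f(9)=-177132, f(10)=-531456; answer -531456
Part III: R2 = -531456; m = 531456; squarings mod 697: 537^1=537, 537^2=508, 537^4=174, 537^8=305, 537^16=324, 537^32=426, 537^64=256, 537^128=18, 537^256=324, 537^512=426, 537^1024=256, 537^2048=18, 537^4096=324, 537^8192=426, 537^16384=256, 537^32768=18, 537^65536=324, 537^131072=426, 537^262144=256, 537^524288=18; 537^531456 = 537^1024 * 537^2048 * 537^4096 * 537^524288 = 324 (mod 697); answer 324
Part IV: R3 = 324; w = 4; remainder = value at the root: -9*(4)^2 + 2*(4)^1 + 5 = (-144) + (8) + (5) = -131; answer -131

-131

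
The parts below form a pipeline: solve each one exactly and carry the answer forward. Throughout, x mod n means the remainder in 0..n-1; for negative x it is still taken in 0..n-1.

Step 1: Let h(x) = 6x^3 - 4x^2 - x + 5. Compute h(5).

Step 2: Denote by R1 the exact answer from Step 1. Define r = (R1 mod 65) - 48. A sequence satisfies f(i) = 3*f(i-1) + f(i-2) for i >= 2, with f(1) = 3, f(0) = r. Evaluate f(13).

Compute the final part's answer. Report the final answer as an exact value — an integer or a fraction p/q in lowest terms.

-17799477

Step 1: 6*(5)^3 - 4*(5)^2 - 1*(5)^1 + 5 = (750) + (-100) + (-5) + (5) = 650; answer 650
Step 2: R1 = 650; r = -48; f(2) = 3*(3) + 1*(-48) = -39; iterating: f(2)=-39, f(3)=-114, f(4)=-381, f(5)=-1257, f(6)=-4152, f(7)=-13713, f(8)=-45291, f(9)=-149586, f(10)=-494049, f(11)=-1631733, f(12)=-5389248, f(13)=-17799477; answer -17799477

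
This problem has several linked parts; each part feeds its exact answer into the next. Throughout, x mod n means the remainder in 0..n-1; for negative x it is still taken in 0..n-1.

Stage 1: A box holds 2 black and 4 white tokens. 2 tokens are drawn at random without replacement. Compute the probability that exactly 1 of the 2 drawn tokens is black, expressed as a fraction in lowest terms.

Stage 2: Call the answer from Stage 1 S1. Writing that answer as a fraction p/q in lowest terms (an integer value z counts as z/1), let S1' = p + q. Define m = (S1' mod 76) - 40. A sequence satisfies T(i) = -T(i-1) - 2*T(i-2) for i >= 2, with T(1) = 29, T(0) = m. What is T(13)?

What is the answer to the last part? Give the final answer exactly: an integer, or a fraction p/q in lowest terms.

Stage 1: total draws C(6,2) = 15; favorable C(2,1)*C(4,1) = 8; P = 8/15; answer 8/15
Stage 2: S1 = 8/15; threaded value p + q = 23; m = -17; T(2) = -1*(29) - 2*(-17) = 5; iterating: T(2)=5, T(3)=-63, T(4)=53, T(5)=73, T(6)=-179, T(7)=33, T(8)=325, T(9)=-391, T(10)=-259, T(11)=1041, T(12)=-523, T(13)=-1559; answer -1559

-1559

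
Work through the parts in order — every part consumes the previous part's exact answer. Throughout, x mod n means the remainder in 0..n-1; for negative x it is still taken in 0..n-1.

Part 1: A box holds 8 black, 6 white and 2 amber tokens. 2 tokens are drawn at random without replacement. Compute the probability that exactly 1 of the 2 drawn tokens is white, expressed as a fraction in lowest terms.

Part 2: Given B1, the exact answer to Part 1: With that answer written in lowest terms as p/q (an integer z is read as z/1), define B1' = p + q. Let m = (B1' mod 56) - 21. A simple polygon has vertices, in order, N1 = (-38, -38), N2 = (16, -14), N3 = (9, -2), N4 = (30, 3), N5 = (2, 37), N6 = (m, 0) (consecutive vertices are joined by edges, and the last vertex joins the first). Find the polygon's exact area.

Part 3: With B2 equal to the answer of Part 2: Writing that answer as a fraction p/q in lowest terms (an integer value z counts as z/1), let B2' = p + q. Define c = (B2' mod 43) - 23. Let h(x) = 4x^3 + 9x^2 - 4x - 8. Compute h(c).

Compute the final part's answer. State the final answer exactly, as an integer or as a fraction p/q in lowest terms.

Part 1: total draws C(16,2) = 120; favorable C(6,1)*C(10,1) = 60; P = 1/2; answer 1/2
Part 2: B1 = 1/2; threaded value p + q = 3; m = -18; cross terms: (-38*-14 - 16*-38)=1140, (16*-2 - 9*-14)=94, (9*3 - 30*-2)=87, (30*37 - 2*3)=1104, (2*0 - -18*37)=666, (-18*-38 - -38*0)=684; twice the area = |3775| = 3775; area = 3775/2; answer 3775/2
Part 3: B2 = 3775/2; threaded value p + q = 3777; c = 13; 4*(13)^3 + 9*(13)^2 - 4*(13)^1 - 8 = (8788) + (1521) + (-52) + (-8) = 10249; answer 10249

10249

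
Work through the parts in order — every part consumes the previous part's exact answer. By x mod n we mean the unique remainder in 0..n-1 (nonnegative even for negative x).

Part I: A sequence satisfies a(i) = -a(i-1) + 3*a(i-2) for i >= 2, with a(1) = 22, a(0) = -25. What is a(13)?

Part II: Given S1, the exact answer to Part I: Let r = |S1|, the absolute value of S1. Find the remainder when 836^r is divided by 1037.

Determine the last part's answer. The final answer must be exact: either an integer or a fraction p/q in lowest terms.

899

Part I: a(2) = -1*(22) + 3*(-25) = -97; iterating: a(2)=-97, a(3)=163, a(4)=-454, a(5)=943, a(6)=-2305, a(7)=5134, a(8)=-12049, a(9)=27451, a(10)=-63598, a(11)=145951, a(12)=-336745, a(13)=774598; answer 774598
Part II: S1 = 774598; r = 774598; squarings mod 1037: 836^1=836, 836^2=995, 836^4=727, 836^8=696, 836^16=137, 836^32=103, 836^64=239, 836^128=86, 836^256=137, 836^512=103, 836^1024=239, 836^2048=86, 836^4096=137, 836^8192=103, 836^16384=239, 836^32768=86, 836^65536=137, 836^131072=103, 836^262144=239, 836^524288=86; 836^774598 = 836^2 * 836^4 * 836^64 * 836^128 * 836^256 * 836^4096 * 836^16384 * 836^32768 * 836^65536 * 836^131072 * 836^524288 = 899 (mod 1037); answer 899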